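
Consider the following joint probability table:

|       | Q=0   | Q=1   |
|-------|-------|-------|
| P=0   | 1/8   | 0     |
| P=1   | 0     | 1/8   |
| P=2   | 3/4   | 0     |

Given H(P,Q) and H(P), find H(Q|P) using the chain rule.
From the chain rule: H(P,Q) = H(P) + H(Q|P)
Therefore: H(Q|P) = H(P,Q) - H(P)

H(P,Q) = -[(1/8)·log₂(1/8) + (1/8)·log₂(1/8) + (3/4)·log₂(3/4)]
  = 0.3750 + 0.3750 + 0.3113
  = 1.0613 bits
Marginal P(P) (row sums):
  P(P=0) = 1/8 + 0 = 1/8
  P(P=1) = 0 + 1/8 = 1/8
  P(P=2) = 3/4 + 0 = 3/4
H(P) = -[(1/8)·log₂(1/8) + (1/8)·log₂(1/8) + (3/4)·log₂(3/4)]
  = 0.3750 + 0.3750 + 0.3113
  = 1.0613 bits

H(Q|P) = 1.0613 - 1.0613 = 0.0000 bits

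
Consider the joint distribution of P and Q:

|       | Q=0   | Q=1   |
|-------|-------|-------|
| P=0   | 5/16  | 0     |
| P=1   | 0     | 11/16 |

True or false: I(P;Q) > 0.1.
Marginal P(P) (row sums):
  P(P=0) = 5/16 + 0 = 5/16
  P(P=1) = 0 + 11/16 = 11/16
Marginal P(Q) (column sums):
  P(Q=0) = 5/16 + 0 = 5/16
  P(Q=1) = 0 + 11/16 = 11/16

H(P) = -[(5/16)·log₂(5/16) + (11/16)·log₂(11/16)]
  = 0.5244 + 0.3716
  = 0.8960 bits
H(Q) = -[(5/16)·log₂(5/16) + (11/16)·log₂(11/16)]
  = 0.5244 + 0.3716
  = 0.8960 bits
H(P,Q) = -[(5/16)·log₂(5/16) + (11/16)·log₂(11/16)]
  = 0.5244 + 0.3716
  = 0.8960 bits

I(P;Q) = H(P) + H(Q) - H(P,Q)
  = 0.8960 + 0.8960 - 0.8960
  = 0.8960 bits

True. I(P;Q) = 0.8960 bits, which is > 0.1 bits.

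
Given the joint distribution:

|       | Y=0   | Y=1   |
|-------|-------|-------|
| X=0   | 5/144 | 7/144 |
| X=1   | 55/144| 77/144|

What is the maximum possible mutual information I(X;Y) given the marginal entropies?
The upper bound on mutual information is I(X;Y) ≤ min(H(X), H(Y)).

Marginal P(X) (row sums):
  P(X=0) = 5/144 + 7/144 = 1/12
  P(X=1) = 55/144 + 77/144 = 11/12
Marginal P(Y) (column sums):
  P(Y=0) = 5/144 + 55/144 = 5/12
  P(Y=1) = 7/144 + 77/144 = 7/12

H(X) = -[(1/12)·log₂(1/12) + (11/12)·log₂(11/12)]
  = 0.2987 + 0.1151
  = 0.4138 bits
H(Y) = -[(5/12)·log₂(5/12) + (7/12)·log₂(7/12)]
  = 0.5263 + 0.4536
  = 0.9799 bits

Maximum possible I(X;Y) = min(0.4138, 0.9799) = 0.4138 bits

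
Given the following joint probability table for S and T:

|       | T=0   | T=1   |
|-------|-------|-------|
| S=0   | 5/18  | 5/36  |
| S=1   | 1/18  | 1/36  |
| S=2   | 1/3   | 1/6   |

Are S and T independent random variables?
Marginal P(S) (row sums):
  P(S=0) = 5/18 + 5/36 = 5/12
  P(S=1) = 1/18 + 1/36 = 1/12
  P(S=2) = 1/3 + 1/6 = 1/2
Marginal P(T) (column sums):
  P(T=0) = 5/18 + 1/18 + 1/3 = 2/3
  P(T=1) = 5/36 + 1/36 + 1/6 = 1/3

S and T are independent iff P(S=i,T=j) = P(S=i)·P(T=j) for every cell.
  P(S=0)·P(T=0) = 5/12 × 2/3 = 5/18 = P(S=0,T=0) ✓
  P(S=0)·P(T=1) = 5/12 × 1/3 = 5/36 = P(S=0,T=1) ✓
  P(S=1)·P(T=0) = 1/12 × 2/3 = 1/18 = P(S=1,T=0) ✓
  P(S=1)·P(T=1) = 1/12 × 1/3 = 1/36 = P(S=1,T=1) ✓
  P(S=2)·P(T=0) = 1/2 × 2/3 = 1/3 = P(S=2,T=0) ✓
  P(S=2)·P(T=1) = 1/2 × 1/3 = 1/6 = P(S=2,T=1) ✓

Yes, S and T are independent: every cell factors, so I(S;T) = 0 bits.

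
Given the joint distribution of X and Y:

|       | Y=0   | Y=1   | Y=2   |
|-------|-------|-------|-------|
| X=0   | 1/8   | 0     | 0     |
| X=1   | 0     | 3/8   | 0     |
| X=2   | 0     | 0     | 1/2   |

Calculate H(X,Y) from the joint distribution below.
H(X,Y) = -Σ P(X,Y) log₂ P(X,Y), summed over the non-zero cells:
H(X,Y) = -[(1/8)·log₂(1/8) + (3/8)·log₂(3/8) + (1/2)·log₂(1/2)]
  = 0.3750 + 0.5306 + 0.5000
  = 1.4056 bits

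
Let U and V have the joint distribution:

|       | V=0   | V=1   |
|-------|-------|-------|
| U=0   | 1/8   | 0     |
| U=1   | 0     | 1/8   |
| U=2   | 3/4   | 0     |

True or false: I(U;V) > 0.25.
Marginal P(U) (row sums):
  P(U=0) = 1/8 + 0 = 1/8
  P(U=1) = 0 + 1/8 = 1/8
  P(U=2) = 3/4 + 0 = 3/4
Marginal P(V) (column sums):
  P(V=0) = 1/8 + 0 + 3/4 = 7/8
  P(V=1) = 0 + 1/8 + 0 = 1/8

H(U) = -[(1/8)·log₂(1/8) + (1/8)·log₂(1/8) + (3/4)·log₂(3/4)]
  = 0.3750 + 0.3750 + 0.3113
  = 1.0613 bits
H(V) = -[(7/8)·log₂(7/8) + (1/8)·log₂(1/8)]
  = 0.1686 + 0.3750
  = 0.5436 bits
H(U,V) = -[(1/8)·log₂(1/8) + (1/8)·log₂(1/8) + (3/4)·log₂(3/4)]
  = 0.3750 + 0.3750 + 0.3113
  = 1.0613 bits

I(U;V) = H(U) + H(V) - H(U,V)
  = 1.0613 + 0.5436 - 1.0613
  = 0.5436 bits

True. I(U;V) = 0.5436 bits, which is > 0.25 bits.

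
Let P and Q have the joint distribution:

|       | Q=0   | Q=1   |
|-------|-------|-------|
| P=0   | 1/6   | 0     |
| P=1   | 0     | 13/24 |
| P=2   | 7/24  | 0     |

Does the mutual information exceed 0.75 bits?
Marginal P(P) (row sums):
  P(P=0) = 1/6 + 0 = 1/6
  P(P=1) = 0 + 13/24 = 13/24
  P(P=2) = 7/24 + 0 = 7/24
Marginal P(Q) (column sums):
  P(Q=0) = 1/6 + 0 + 7/24 = 11/24
  P(Q=1) = 0 + 13/24 + 0 = 13/24

H(P) = -[(1/6)·log₂(1/6) + (13/24)·log₂(13/24) + (7/24)·log₂(7/24)]
  = 0.4308 + 0.4791 + 0.5185
  = 1.4284 bits
H(Q) = -[(11/24)·log₂(11/24) + (13/24)·log₂(13/24)]
  = 0.5159 + 0.4791
  = 0.9950 bits
H(P,Q) = -[(1/6)·log₂(1/6) + (13/24)·log₂(13/24) + (7/24)·log₂(7/24)]
  = 0.4308 + 0.4791 + 0.5185
  = 1.4284 bits

I(P;Q) = H(P) + H(Q) - H(P,Q)
  = 1.4284 + 0.9950 - 1.4284
  = 0.9950 bits

Yes. I(P;Q) = 0.9950 bits, which is > 0.75 bits.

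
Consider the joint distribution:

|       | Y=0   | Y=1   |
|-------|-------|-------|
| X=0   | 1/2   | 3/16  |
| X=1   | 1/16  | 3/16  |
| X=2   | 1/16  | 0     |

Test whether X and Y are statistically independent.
Marginal P(X) (row sums):
  P(X=0) = 1/2 + 3/16 = 11/16
  P(X=1) = 1/16 + 3/16 = 1/4
  P(X=2) = 1/16 + 0 = 1/16
Marginal P(Y) (column sums):
  P(Y=0) = 1/2 + 1/16 + 1/16 = 5/8
  P(Y=1) = 3/16 + 3/16 + 0 = 3/8

X and Y are independent iff P(X=i,Y=j) = P(X=i)·P(Y=j) for every cell.
  P(X=0)·P(Y=0) = 11/16 × 5/8 = 55/128, but P(X=0,Y=0) = 1/2 ✗

No, X and Y are not independent. Quantitatively, I(X;Y) > 0:

H(X) = -[(11/16)·log₂(11/16) + (1/4)·log₂(1/4) + (1/16)·log₂(1/16)]
  = 0.3716 + 0.5000 + 0.2500
  = 1.1216 bits
H(Y) = -[(5/8)·log₂(5/8) + (3/8)·log₂(3/8)]
  = 0.4238 + 0.5306
  = 0.9544 bits
H(X,Y) = -[(1/2)·log₂(1/2) + (3/16)·log₂(3/16) + (1/16)·log₂(1/16) + (3/16)·log₂(3/16) + (1/16)·log₂(1/16)]
  = 0.5000 + 0.4528 + 0.2500 + 0.4528 + 0.2500
  = 1.9056 bits
I(X;Y) = H(X) + H(Y) - H(X,Y) = 1.1216 + 0.9544 - 1.9056 = 0.1704 bits > 0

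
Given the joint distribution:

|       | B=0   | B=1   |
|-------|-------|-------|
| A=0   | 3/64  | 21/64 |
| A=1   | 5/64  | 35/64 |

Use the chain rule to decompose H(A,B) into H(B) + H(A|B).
By the chain rule: H(A,B) = H(B) + H(A|B)

Marginal P(B) (column sums):
  P(B=0) = 3/64 + 5/64 = 1/8
  P(B=1) = 21/64 + 35/64 = 7/8
H(B) = -[(1/8)·log₂(1/8) + (7/8)·log₂(7/8)]
  = 0.3750 + 0.1686
  = 0.5436 bits
H(A|B) = -Σ P(A,B)·log₂ P(A|B), where P(A|B) = P(A,B) / P(B)
  (A=0,B=0): P(A|B) = (3/64)/(1/8) = 3/8;  -(3/64)·log₂(3/8) = 0.0663
  (A=0,B=1): P(A|B) = (21/64)/(7/8) = 3/8;  -(21/64)·log₂(3/8) = 0.4643
  (A=1,B=0): P(A|B) = (5/64)/(1/8) = 5/8;  -(5/64)·log₂(5/8) = 0.0530
  (A=1,B=1): P(A|B) = (35/64)/(7/8) = 5/8;  -(35/64)·log₂(5/8) = 0.3708
H(A|B) = 0.0663 + 0.4643 + 0.0530 + 0.3708
  = 0.9544 bits

H(A,B) = H(B) + H(A|B) = 0.5436 + 0.9544 = 1.4980 bits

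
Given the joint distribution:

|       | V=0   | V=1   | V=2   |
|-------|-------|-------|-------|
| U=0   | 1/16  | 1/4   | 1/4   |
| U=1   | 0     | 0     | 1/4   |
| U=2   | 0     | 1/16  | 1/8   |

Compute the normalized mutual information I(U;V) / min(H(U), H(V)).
Marginal P(U) (row sums):
  P(U=0) = 1/16 + 1/4 + 1/4 = 9/16
  P(U=1) = 0 + 0 + 1/4 = 1/4
  P(U=2) = 0 + 1/16 + 1/8 = 3/16
Marginal P(V) (column sums):
  P(V=0) = 1/16 + 0 + 0 = 1/16
  P(V=1) = 1/4 + 0 + 1/16 = 5/16
  P(V=2) = 1/4 + 1/4 + 1/8 = 5/8

H(U) = -[(9/16)·log₂(9/16) + (1/4)·log₂(1/4) + (3/16)·log₂(3/16)]
  = 0.4669 + 0.5000 + 0.4528
  = 1.4197 bits
H(V) = -[(1/16)·log₂(1/16) + (5/16)·log₂(5/16) + (5/8)·log₂(5/8)]
  = 0.2500 + 0.5244 + 0.4238
  = 1.1982 bits
H(U,V) = -[(1/16)·log₂(1/16) + (1/4)·log₂(1/4) + (1/4)·log₂(1/4) + (1/4)·log₂(1/4) + (1/16)·log₂(1/16) + (1/8)·log₂(1/8)]
  = 0.2500 + 0.5000 + 0.5000 + 0.5000 + 0.2500 + 0.3750
  = 2.3750 bits

I(U;V) = H(U) + H(V) - H(U,V)
  = 1.4197 + 1.1982 - 2.3750
  = 0.2429 bits

min(H(U), H(V)) = min(1.4197, 1.1982) = 1.1982 bits
Normalized MI = 0.2429 / 1.1982 = 0.2027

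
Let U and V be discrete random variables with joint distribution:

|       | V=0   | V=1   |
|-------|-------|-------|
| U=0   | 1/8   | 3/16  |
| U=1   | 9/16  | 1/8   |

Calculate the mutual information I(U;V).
Marginal P(U) (row sums):
  P(U=0) = 1/8 + 3/16 = 5/16
  P(U=1) = 9/16 + 1/8 = 11/16
Marginal P(V) (column sums):
  P(V=0) = 1/8 + 9/16 = 11/16
  P(V=1) = 3/16 + 1/8 = 5/16

H(U) = -[(5/16)·log₂(5/16) + (11/16)·log₂(11/16)]
  = 0.5244 + 0.3716
  = 0.8960 bits
H(V) = -[(11/16)·log₂(11/16) + (5/16)·log₂(5/16)]
  = 0.3716 + 0.5244
  = 0.8960 bits
H(U,V) = -[(1/8)·log₂(1/8) + (3/16)·log₂(3/16) + (9/16)·log₂(9/16) + (1/8)·log₂(1/8)]
  = 0.3750 + 0.4528 + 0.4669 + 0.3750
  = 1.6697 bits

I(U;V) = H(U) + H(V) - H(U,V)
  = 0.8960 + 0.8960 - 1.6697
  = 0.1223 bits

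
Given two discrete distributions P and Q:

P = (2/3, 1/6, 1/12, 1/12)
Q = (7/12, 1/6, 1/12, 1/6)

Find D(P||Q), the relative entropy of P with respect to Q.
D(P||Q) = Σ P(i) log₂(P(i)/Q(i))
  i=0: (2/3) × log₂((2/3)/(7/12)) = (2/3) × log₂(8/7) = 0.1284
  i=1: (1/6) × log₂((1/6)/(1/6)) = (1/6) × log₂(1) = 0.0000
  i=2: (1/12) × log₂((1/12)/(1/12)) = (1/12) × log₂(1) = 0.0000
  i=3: (1/12) × log₂((1/12)/(1/6)) = (1/12) × log₂(1/2) = -0.0833
D(P||Q) = 0.1284 + 0.0000 + 0.0000 - 0.0833
  = 0.0451 bits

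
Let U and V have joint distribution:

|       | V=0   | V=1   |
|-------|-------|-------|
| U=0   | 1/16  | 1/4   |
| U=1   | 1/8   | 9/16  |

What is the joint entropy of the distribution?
H(U,V) = -Σ P(U,V) log₂ P(U,V), summed over the non-zero cells:
H(U,V) = -[(1/16)·log₂(1/16) + (1/4)·log₂(1/4) + (1/8)·log₂(1/8) + (9/16)·log₂(9/16)]
  = 0.2500 + 0.5000 + 0.3750 + 0.4669
  = 1.5919 bits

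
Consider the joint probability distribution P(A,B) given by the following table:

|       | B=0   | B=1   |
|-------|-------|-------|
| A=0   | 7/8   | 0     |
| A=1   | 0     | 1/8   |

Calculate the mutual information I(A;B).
Marginal P(A) (row sums):
  P(A=0) = 7/8 + 0 = 7/8
  P(A=1) = 0 + 1/8 = 1/8
Marginal P(B) (column sums):
  P(B=0) = 7/8 + 0 = 7/8
  P(B=1) = 0 + 1/8 = 1/8

H(A) = -[(7/8)·log₂(7/8) + (1/8)·log₂(1/8)]
  = 0.1686 + 0.3750
  = 0.5436 bits
H(B) = -[(7/8)·log₂(7/8) + (1/8)·log₂(1/8)]
  = 0.1686 + 0.3750
  = 0.5436 bits
H(A,B) = -[(7/8)·log₂(7/8) + (1/8)·log₂(1/8)]
  = 0.1686 + 0.3750
  = 0.5436 bits

I(A;B) = H(A) + H(B) - H(A,B)
  = 0.5436 + 0.5436 - 0.5436
  = 0.5436 bits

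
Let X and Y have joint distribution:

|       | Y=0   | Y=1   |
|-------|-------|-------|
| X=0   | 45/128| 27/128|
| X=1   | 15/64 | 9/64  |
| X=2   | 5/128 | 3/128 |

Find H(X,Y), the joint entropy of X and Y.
H(X,Y) = -Σ P(X,Y) log₂ P(X,Y), summed over the non-zero cells:
H(X,Y) = -[(45/128)·log₂(45/128) + (27/128)·log₂(27/128) + (15/64)·log₂(15/64) + (9/64)·log₂(9/64) + (5/128)·log₂(5/128) + (3/128)·log₂(3/128)]
  = 0.5302 + 0.4736 + 0.4906 + 0.3980 + 0.1827 + 0.1269
  = 2.2020 bits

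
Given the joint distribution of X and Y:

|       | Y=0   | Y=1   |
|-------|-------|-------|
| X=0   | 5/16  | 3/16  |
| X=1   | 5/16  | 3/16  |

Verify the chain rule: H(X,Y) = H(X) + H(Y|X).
Left side:
H(X,Y) = -[(5/16)·log₂(5/16) + (3/16)·log₂(3/16) + (5/16)·log₂(5/16) + (3/16)·log₂(3/16)]
  = 0.5244 + 0.4528 + 0.5244 + 0.4528
  = 1.9544 bits

Right side:
Marginal P(X) (row sums):
  P(X=0) = 5/16 + 3/16 = 1/2
  P(X=1) = 5/16 + 3/16 = 1/2
H(X) = -[(1/2)·log₂(1/2) + (1/2)·log₂(1/2)]
  = 0.5000 + 0.5000
  = 1.0000 bits
H(Y|X) = -Σ P(X,Y)·log₂ P(Y|X), where P(Y|X) = P(X,Y) / P(X)
  (X=0,Y=0): P(Y|X) = (5/16)/(1/2) = 5/8;  -(5/16)·log₂(5/8) = 0.2119
  (X=0,Y=1): P(Y|X) = (3/16)/(1/2) = 3/8;  -(3/16)·log₂(3/8) = 0.2653
  (X=1,Y=0): P(Y|X) = (5/16)/(1/2) = 5/8;  -(5/16)·log₂(5/8) = 0.2119
  (X=1,Y=1): P(Y|X) = (3/16)/(1/2) = 3/8;  -(3/16)·log₂(3/8) = 0.2653
H(Y|X) = 0.2119 + 0.2653 + 0.2119 + 0.2653
  = 0.9544 bits
H(X) + H(Y|X) = 1.0000 + 0.9544 = 1.9544 bits

Both sides equal 1.9544 bits, so the chain rule holds ✓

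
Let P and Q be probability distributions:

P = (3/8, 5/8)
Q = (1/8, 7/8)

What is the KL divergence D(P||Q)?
D(P||Q) = Σ P(i) log₂(P(i)/Q(i))
  i=0: (3/8) × log₂((3/8)/(1/8)) = (3/8) × log₂(3) = 0.5944
  i=1: (5/8) × log₂((5/8)/(7/8)) = (5/8) × log₂(5/7) = -0.3034
D(P||Q) = 0.5944 - 0.3034
  = 0.2910 bits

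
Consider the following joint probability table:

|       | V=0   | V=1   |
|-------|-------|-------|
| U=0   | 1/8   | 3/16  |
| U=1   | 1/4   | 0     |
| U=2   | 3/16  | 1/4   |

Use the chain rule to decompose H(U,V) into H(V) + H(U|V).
By the chain rule: H(U,V) = H(V) + H(U|V)

Marginal P(V) (column sums):
  P(V=0) = 1/8 + 1/4 + 3/16 = 9/16
  P(V=1) = 3/16 + 0 + 1/4 = 7/16
H(V) = -[(9/16)·log₂(9/16) + (7/16)·log₂(7/16)]
  = 0.4669 + 0.5218
  = 0.9887 bits
H(U|V) = -Σ P(U,V)·log₂ P(U|V), where P(U|V) = P(U,V) / P(V)
  (cells with P(U,V) = 0 contribute 0)
  (U=0,V=0): P(U|V) = (1/8)/(9/16) = 2/9;  -(1/8)·log₂(2/9) = 0.2712
  (U=0,V=1): P(U|V) = (3/16)/(7/16) = 3/7;  -(3/16)·log₂(3/7) = 0.2292
  (U=1,V=0): P(U|V) = (1/4)/(9/16) = 4/9;  -(1/4)·log₂(4/9) = 0.2925
  (U=2,V=0): P(U|V) = (3/16)/(9/16) = 1/3;  -(3/16)·log₂(1/3) = 0.2972
  (U=2,V=1): P(U|V) = (1/4)/(7/16) = 4/7;  -(1/4)·log₂(4/7) = 0.2018
H(U|V) = 0.2712 + 0.2292 + 0.2925 + 0.2972 + 0.2018
  = 1.2919 bits

H(U,V) = H(V) + H(U|V) = 0.9887 + 1.2919 = 2.2806 bits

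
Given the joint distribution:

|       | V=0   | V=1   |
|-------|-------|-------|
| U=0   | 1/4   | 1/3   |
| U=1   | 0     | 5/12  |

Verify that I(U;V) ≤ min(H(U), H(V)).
Marginal P(U) (row sums):
  P(U=0) = 1/4 + 1/3 = 7/12
  P(U=1) = 0 + 5/12 = 5/12
Marginal P(V) (column sums):
  P(V=0) = 1/4 + 0 = 1/4
  P(V=1) = 1/3 + 5/12 = 3/4

H(U) = -[(7/12)·log₂(7/12) + (5/12)·log₂(5/12)]
  = 0.4536 + 0.5263
  = 0.9799 bits
H(V) = -[(1/4)·log₂(1/4) + (3/4)·log₂(3/4)]
  = 0.5000 + 0.3113
  = 0.8113 bits
H(U,V) = -[(1/4)·log₂(1/4) + (1/3)·log₂(1/3) + (5/12)·log₂(5/12)]
  = 0.5000 + 0.5283 + 0.5263
  = 1.5546 bits

I(U;V) = H(U) + H(V) - H(U,V)
  = 0.9799 + 0.8113 - 1.5546
  = 0.2366 bits

min(H(U), H(V)) = min(0.9799, 0.8113) = 0.8113 bits
Since 0.2366 ≤ 0.8113, the bound is satisfied ✓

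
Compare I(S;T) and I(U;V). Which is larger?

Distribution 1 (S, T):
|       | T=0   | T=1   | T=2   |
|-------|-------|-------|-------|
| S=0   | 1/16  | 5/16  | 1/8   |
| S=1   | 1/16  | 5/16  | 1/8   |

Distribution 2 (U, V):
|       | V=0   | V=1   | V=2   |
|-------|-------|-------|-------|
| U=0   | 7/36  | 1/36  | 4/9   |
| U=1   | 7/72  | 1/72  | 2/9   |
Distribution 1 (S, T):
Marginal P(S) (row sums):
  P(S=0) = 1/16 + 5/16 + 1/8 = 1/2
  P(S=1) = 1/16 + 5/16 + 1/8 = 1/2
Marginal P(T) (column sums):
  P(T=0) = 1/16 + 1/16 = 1/8
  P(T=1) = 5/16 + 5/16 = 5/8
  P(T=2) = 1/8 + 1/8 = 1/4

H(S) = -[(1/2)·log₂(1/2) + (1/2)·log₂(1/2)]
  = 0.5000 + 0.5000
  = 1.0000 bits
H(T) = -[(1/8)·log₂(1/8) + (5/8)·log₂(5/8) + (1/4)·log₂(1/4)]
  = 0.3750 + 0.4238 + 0.5000
  = 1.2988 bits
H(S,T) = -[(1/16)·log₂(1/16) + (5/16)·log₂(5/16) + (1/8)·log₂(1/8) + (1/16)·log₂(1/16) + (5/16)·log₂(5/16) + (1/8)·log₂(1/8)]
  = 0.2500 + 0.5244 + 0.3750 + 0.2500 + 0.5244 + 0.3750
  = 2.2988 bits

I(S;T) = H(S) + H(T) - H(S,T)
  = 1.0000 + 1.2988 - 2.2988
  = 0.0000 bits

Distribution 2 (U, V):
Marginal P(U) (row sums):
  P(U=0) = 7/36 + 1/36 + 4/9 = 2/3
  P(U=1) = 7/72 + 1/72 + 2/9 = 1/3
Marginal P(V) (column sums):
  P(V=0) = 7/36 + 7/72 = 7/24
  P(V=1) = 1/36 + 1/72 = 1/24
  P(V=2) = 4/9 + 2/9 = 2/3

H(U) = -[(2/3)·log₂(2/3) + (1/3)·log₂(1/3)]
  = 0.3900 + 0.5283
  = 0.9183 bits
H(V) = -[(7/24)·log₂(7/24) + (1/24)·log₂(1/24) + (2/3)·log₂(2/3)]
  = 0.5185 + 0.1910 + 0.3900
  = 1.0995 bits
H(U,V) = -[(7/36)·log₂(7/36) + (1/36)·log₂(1/36) + (4/9)·log₂(4/9) + (7/72)·log₂(7/72) + (1/72)·log₂(1/72) + (2/9)·log₂(2/9)]
  = 0.4594 + 0.1436 + 0.5200 + 0.3269 + 0.0857 + 0.4822
  = 2.0178 bits

I(U;V) = H(U) + H(V) - H(U,V)
  = 0.9183 + 1.0995 - 2.0178
  = 0.0000 bits

Both joint tables factor as the product of their marginals, so I(S;T) = I(U;V) = 0 bits: neither is larger (both pairs are independent).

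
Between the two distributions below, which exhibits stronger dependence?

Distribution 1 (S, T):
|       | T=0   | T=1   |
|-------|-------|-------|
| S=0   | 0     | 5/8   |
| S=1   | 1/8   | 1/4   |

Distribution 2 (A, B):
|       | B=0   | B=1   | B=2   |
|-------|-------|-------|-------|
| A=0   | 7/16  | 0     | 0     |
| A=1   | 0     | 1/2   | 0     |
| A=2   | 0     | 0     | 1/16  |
Distribution 1 (S, T):
Marginal P(S) (row sums):
  P(S=0) = 0 + 5/8 = 5/8
  P(S=1) = 1/8 + 1/4 = 3/8
Marginal P(T) (column sums):
  P(T=0) = 0 + 1/8 = 1/8
  P(T=1) = 5/8 + 1/4 = 7/8

H(S) = -[(5/8)·log₂(5/8) + (3/8)·log₂(3/8)]
  = 0.4238 + 0.5306
  = 0.9544 bits
H(T) = -[(1/8)·log₂(1/8) + (7/8)·log₂(7/8)]
  = 0.3750 + 0.1686
  = 0.5436 bits
H(S,T) = -[(5/8)·log₂(5/8) + (1/8)·log₂(1/8) + (1/4)·log₂(1/4)]
  = 0.4238 + 0.3750 + 0.5000
  = 1.2988 bits

I(S;T) = H(S) + H(T) - H(S,T)
  = 0.9544 + 0.5436 - 1.2988
  = 0.1992 bits

Distribution 2 (A, B):
Marginal P(A) (row sums):
  P(A=0) = 7/16 + 0 + 0 = 7/16
  P(A=1) = 0 + 1/2 + 0 = 1/2
  P(A=2) = 0 + 0 + 1/16 = 1/16
Marginal P(B) (column sums):
  P(B=0) = 7/16 + 0 + 0 = 7/16
  P(B=1) = 0 + 1/2 + 0 = 1/2
  P(B=2) = 0 + 0 + 1/16 = 1/16

H(A) = -[(7/16)·log₂(7/16) + (1/2)·log₂(1/2) + (1/16)·log₂(1/16)]
  = 0.5218 + 0.5000 + 0.2500
  = 1.2718 bits
H(B) = -[(7/16)·log₂(7/16) + (1/2)·log₂(1/2) + (1/16)·log₂(1/16)]
  = 0.5218 + 0.5000 + 0.2500
  = 1.2718 bits
H(A,B) = -[(7/16)·log₂(7/16) + (1/2)·log₂(1/2) + (1/16)·log₂(1/16)]
  = 0.5218 + 0.5000 + 0.2500
  = 1.2718 bits

I(A;B) = H(A) + H(B) - H(A,B)
  = 1.2718 + 1.2718 - 1.2718
  = 1.2718 bits

I(A;B) = 1.2718 bits > I(S;T) = 0.1992 bits, so (A, B) has the higher mutual information (stronger dependence).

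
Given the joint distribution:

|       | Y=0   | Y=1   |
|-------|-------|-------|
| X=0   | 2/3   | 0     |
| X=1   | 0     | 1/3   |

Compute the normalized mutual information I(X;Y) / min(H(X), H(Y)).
Marginal P(X) (row sums):
  P(X=0) = 2/3 + 0 = 2/3
  P(X=1) = 0 + 1/3 = 1/3
Marginal P(Y) (column sums):
  P(Y=0) = 2/3 + 0 = 2/3
  P(Y=1) = 0 + 1/3 = 1/3

H(X) = -[(2/3)·log₂(2/3) + (1/3)·log₂(1/3)]
  = 0.3900 + 0.5283
  = 0.9183 bits
H(Y) = -[(2/3)·log₂(2/3) + (1/3)·log₂(1/3)]
  = 0.3900 + 0.5283
  = 0.9183 bits
H(X,Y) = -[(2/3)·log₂(2/3) + (1/3)·log₂(1/3)]
  = 0.3900 + 0.5283
  = 0.9183 bits

I(X;Y) = H(X) + H(Y) - H(X,Y)
  = 0.9183 + 0.9183 - 0.9183
  = 0.9183 bits

min(H(X), H(Y)) = min(0.9183, 0.9183) = 0.9183 bits
Normalized MI = 0.9183 / 0.9183 = 1.0000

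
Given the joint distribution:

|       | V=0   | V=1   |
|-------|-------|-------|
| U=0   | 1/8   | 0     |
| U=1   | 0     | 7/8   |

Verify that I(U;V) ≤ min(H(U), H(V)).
Marginal P(U) (row sums):
  P(U=0) = 1/8 + 0 = 1/8
  P(U=1) = 0 + 7/8 = 7/8
Marginal P(V) (column sums):
  P(V=0) = 1/8 + 0 = 1/8
  P(V=1) = 0 + 7/8 = 7/8

H(U) = -[(1/8)·log₂(1/8) + (7/8)·log₂(7/8)]
  = 0.3750 + 0.1686
  = 0.5436 bits
H(V) = -[(1/8)·log₂(1/8) + (7/8)·log₂(7/8)]
  = 0.3750 + 0.1686
  = 0.5436 bits
H(U,V) = -[(1/8)·log₂(1/8) + (7/8)·log₂(7/8)]
  = 0.3750 + 0.1686
  = 0.5436 bits

I(U;V) = H(U) + H(V) - H(U,V)
  = 0.5436 + 0.5436 - 0.5436
  = 0.5436 bits

min(H(U), H(V)) = min(0.5436, 0.5436) = 0.5436 bits
Since 0.5436 ≤ 0.5436, the bound is satisfied ✓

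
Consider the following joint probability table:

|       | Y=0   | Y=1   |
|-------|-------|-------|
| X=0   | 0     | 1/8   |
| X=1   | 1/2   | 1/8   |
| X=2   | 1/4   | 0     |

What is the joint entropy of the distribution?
H(X,Y) = -Σ P(X,Y) log₂ P(X,Y), summed over the non-zero cells:
H(X,Y) = -[(1/8)·log₂(1/8) + (1/2)·log₂(1/2) + (1/8)·log₂(1/8) + (1/4)·log₂(1/4)]
  = 0.3750 + 0.5000 + 0.3750 + 0.5000
  = 1.7500 bits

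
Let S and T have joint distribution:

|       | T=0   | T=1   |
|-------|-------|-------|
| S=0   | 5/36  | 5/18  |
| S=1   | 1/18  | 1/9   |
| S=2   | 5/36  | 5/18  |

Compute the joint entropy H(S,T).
H(S,T) = -Σ P(S,T) log₂ P(S,T), summed over the non-zero cells:
H(S,T) = -[(5/36)·log₂(5/36) + (5/18)·log₂(5/18) + (1/18)·log₂(1/18) + (1/9)·log₂(1/9) + (5/36)·log₂(5/36) + (5/18)·log₂(5/18)]
  = 0.3956 + 0.5133 + 0.2317 + 0.3522 + 0.3956 + 0.5133
  = 2.4017 bits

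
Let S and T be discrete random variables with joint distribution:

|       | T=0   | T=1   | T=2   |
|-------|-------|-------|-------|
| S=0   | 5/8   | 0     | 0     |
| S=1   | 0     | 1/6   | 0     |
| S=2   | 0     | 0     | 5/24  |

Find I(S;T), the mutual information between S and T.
Marginal P(S) (row sums):
  P(S=0) = 5/8 + 0 + 0 = 5/8
  P(S=1) = 0 + 1/6 + 0 = 1/6
  P(S=2) = 0 + 0 + 5/24 = 5/24
Marginal P(T) (column sums):
  P(T=0) = 5/8 + 0 + 0 = 5/8
  P(T=1) = 0 + 1/6 + 0 = 1/6
  P(T=2) = 0 + 0 + 5/24 = 5/24

H(S) = -[(5/8)·log₂(5/8) + (1/6)·log₂(1/6) + (5/24)·log₂(5/24)]
  = 0.4238 + 0.4308 + 0.4715
  = 1.3261 bits
H(T) = -[(5/8)·log₂(5/8) + (1/6)·log₂(1/6) + (5/24)·log₂(5/24)]
  = 0.4238 + 0.4308 + 0.4715
  = 1.3261 bits
H(S,T) = -[(5/8)·log₂(5/8) + (1/6)·log₂(1/6) + (5/24)·log₂(5/24)]
  = 0.4238 + 0.4308 + 0.4715
  = 1.3261 bits

I(S;T) = H(S) + H(T) - H(S,T)
  = 1.3261 + 1.3261 - 1.3261
  = 1.3261 bits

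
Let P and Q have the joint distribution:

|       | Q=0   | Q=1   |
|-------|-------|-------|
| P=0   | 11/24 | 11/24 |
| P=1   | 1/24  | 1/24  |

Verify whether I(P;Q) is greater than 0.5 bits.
Marginal P(P) (row sums):
  P(P=0) = 11/24 + 11/24 = 11/12
  P(P=1) = 1/24 + 1/24 = 1/12
Marginal P(Q) (column sums):
  P(Q=0) = 11/24 + 1/24 = 1/2
  P(Q=1) = 11/24 + 1/24 = 1/2

H(P) = -[(11/12)·log₂(11/12) + (1/12)·log₂(1/12)]
  = 0.1151 + 0.2987
  = 0.4138 bits
H(Q) = -[(1/2)·log₂(1/2) + (1/2)·log₂(1/2)]
  = 0.5000 + 0.5000
  = 1.0000 bits
H(P,Q) = -[(11/24)·log₂(11/24) + (11/24)·log₂(11/24) + (1/24)·log₂(1/24) + (1/24)·log₂(1/24)]
  = 0.5159 + 0.5159 + 0.1910 + 0.1910
  = 1.4138 bits

I(P;Q) = H(P) + H(Q) - H(P,Q)
  = 0.4138 + 1.0000 - 1.4138
  = 0.0000 bits

No. I(P;Q) = 0.0000 bits, which is ≤ 0.5 bits.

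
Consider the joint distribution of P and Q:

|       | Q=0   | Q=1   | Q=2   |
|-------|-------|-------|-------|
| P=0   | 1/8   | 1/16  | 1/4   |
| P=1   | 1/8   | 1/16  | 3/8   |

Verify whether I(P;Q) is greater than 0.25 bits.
Marginal P(P) (row sums):
  P(P=0) = 1/8 + 1/16 + 1/4 = 7/16
  P(P=1) = 1/8 + 1/16 + 3/8 = 9/16
Marginal P(Q) (column sums):
  P(Q=0) = 1/8 + 1/8 = 1/4
  P(Q=1) = 1/16 + 1/16 = 1/8
  P(Q=2) = 1/4 + 3/8 = 5/8

H(P) = -[(7/16)·log₂(7/16) + (9/16)·log₂(9/16)]
  = 0.5218 + 0.4669
  = 0.9887 bits
H(Q) = -[(1/4)·log₂(1/4) + (1/8)·log₂(1/8) + (5/8)·log₂(5/8)]
  = 0.5000 + 0.3750 + 0.4238
  = 1.2988 bits
H(P,Q) = -[(1/8)·log₂(1/8) + (1/16)·log₂(1/16) + (1/4)·log₂(1/4) + (1/8)·log₂(1/8) + (1/16)·log₂(1/16) + (3/8)·log₂(3/8)]
  = 0.3750 + 0.2500 + 0.5000 + 0.3750 + 0.2500 + 0.5306
  = 2.2806 bits

I(P;Q) = H(P) + H(Q) - H(P,Q)
  = 0.9887 + 1.2988 - 2.2806
  = 0.0069 bits

No. I(P;Q) = 0.0069 bits, which is ≤ 0.25 bits.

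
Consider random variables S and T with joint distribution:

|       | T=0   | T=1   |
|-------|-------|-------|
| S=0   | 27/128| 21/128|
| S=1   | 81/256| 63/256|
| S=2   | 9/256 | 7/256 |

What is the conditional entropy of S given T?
Marginal P(T) (column sums):
  P(T=0) = 27/128 + 81/256 + 9/256 = 9/16
  P(T=1) = 21/128 + 63/256 + 7/256 = 7/16

H(S|T) = -Σ P(S,T)·log₂ P(S|T), where P(S|T) = P(S,T) / P(T)
  (S=0,T=0): P(S|T) = (27/128)/(9/16) = 3/8;  -(27/128)·log₂(3/8) = 0.2985
  (S=0,T=1): P(S|T) = (21/128)/(7/16) = 3/8;  -(21/128)·log₂(3/8) = 0.2322
  (S=1,T=0): P(S|T) = (81/256)/(9/16) = 9/16;  -(81/256)·log₂(9/16) = 0.2626
  (S=1,T=1): P(S|T) = (63/256)/(7/16) = 9/16;  -(63/256)·log₂(9/16) = 0.2043
  (S=2,T=0): P(S|T) = (9/256)/(9/16) = 1/16;  -(9/256)·log₂(1/16) = 0.1406
  (S=2,T=1): P(S|T) = (7/256)/(7/16) = 1/16;  -(7/256)·log₂(1/16) = 0.1094
H(S|T) = 0.2985 + 0.2322 + 0.2626 + 0.2043 + 0.1406 + 0.1094
  = 1.2476 bits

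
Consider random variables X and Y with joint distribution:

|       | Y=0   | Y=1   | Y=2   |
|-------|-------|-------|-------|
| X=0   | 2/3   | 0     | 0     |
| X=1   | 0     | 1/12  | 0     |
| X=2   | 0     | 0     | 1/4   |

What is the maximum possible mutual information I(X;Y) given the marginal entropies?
The upper bound on mutual information is I(X;Y) ≤ min(H(X), H(Y)).

Marginal P(X) (row sums):
  P(X=0) = 2/3 + 0 + 0 = 2/3
  P(X=1) = 0 + 1/12 + 0 = 1/12
  P(X=2) = 0 + 0 + 1/4 = 1/4
Marginal P(Y) (column sums):
  P(Y=0) = 2/3 + 0 + 0 = 2/3
  P(Y=1) = 0 + 1/12 + 0 = 1/12
  P(Y=2) = 0 + 0 + 1/4 = 1/4

H(X) = -[(2/3)·log₂(2/3) + (1/12)·log₂(1/12) + (1/4)·log₂(1/4)]
  = 0.3900 + 0.2987 + 0.5000
  = 1.1887 bits
H(Y) = -[(2/3)·log₂(2/3) + (1/12)·log₂(1/12) + (1/4)·log₂(1/4)]
  = 0.3900 + 0.2987 + 0.5000
  = 1.1887 bits

Maximum possible I(X;Y) = min(1.1887, 1.1887) = 1.1887 bits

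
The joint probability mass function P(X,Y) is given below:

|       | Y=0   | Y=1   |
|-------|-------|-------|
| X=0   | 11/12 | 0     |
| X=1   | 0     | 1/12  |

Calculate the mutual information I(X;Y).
Marginal P(X) (row sums):
  P(X=0) = 11/12 + 0 = 11/12
  P(X=1) = 0 + 1/12 = 1/12
Marginal P(Y) (column sums):
  P(Y=0) = 11/12 + 0 = 11/12
  P(Y=1) = 0 + 1/12 = 1/12

H(X) = -[(11/12)·log₂(11/12) + (1/12)·log₂(1/12)]
  = 0.1151 + 0.2987
  = 0.4138 bits
H(Y) = -[(11/12)·log₂(11/12) + (1/12)·log₂(1/12)]
  = 0.1151 + 0.2987
  = 0.4138 bits
H(X,Y) = -[(11/12)·log₂(11/12) + (1/12)·log₂(1/12)]
  = 0.1151 + 0.2987
  = 0.4138 bits

I(X;Y) = H(X) + H(Y) - H(X,Y)
  = 0.4138 + 0.4138 - 0.4138
  = 0.4138 bits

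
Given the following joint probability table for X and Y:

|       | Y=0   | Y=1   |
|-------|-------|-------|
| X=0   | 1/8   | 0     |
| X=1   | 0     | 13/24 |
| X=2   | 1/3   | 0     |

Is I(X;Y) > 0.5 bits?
Marginal P(X) (row sums):
  P(X=0) = 1/8 + 0 = 1/8
  P(X=1) = 0 + 13/24 = 13/24
  P(X=2) = 1/3 + 0 = 1/3
Marginal P(Y) (column sums):
  P(Y=0) = 1/8 + 0 + 1/3 = 11/24
  P(Y=1) = 0 + 13/24 + 0 = 13/24

H(X) = -[(1/8)·log₂(1/8) + (13/24)·log₂(13/24) + (1/3)·log₂(1/3)]
  = 0.3750 + 0.4791 + 0.5283
  = 1.3824 bits
H(Y) = -[(11/24)·log₂(11/24) + (13/24)·log₂(13/24)]
  = 0.5159 + 0.4791
  = 0.9950 bits
H(X,Y) = -[(1/8)·log₂(1/8) + (13/24)·log₂(13/24) + (1/3)·log₂(1/3)]
  = 0.3750 + 0.4791 + 0.5283
  = 1.3824 bits

I(X;Y) = H(X) + H(Y) - H(X,Y)
  = 1.3824 + 0.9950 - 1.3824
  = 0.9950 bits

Yes. I(X;Y) = 0.9950 bits, which is > 0.5 bits.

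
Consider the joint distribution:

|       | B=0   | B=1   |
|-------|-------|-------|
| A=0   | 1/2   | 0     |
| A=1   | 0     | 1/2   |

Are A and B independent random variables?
Marginal P(A) (row sums):
  P(A=0) = 1/2 + 0 = 1/2
  P(A=1) = 0 + 1/2 = 1/2
Marginal P(B) (column sums):
  P(B=0) = 1/2 + 0 = 1/2
  P(B=1) = 0 + 1/2 = 1/2

A and B are independent iff P(A=i,B=j) = P(A=i)·P(B=j) for every cell.
  P(A=0)·P(B=0) = 1/2 × 1/2 = 1/4, but P(A=0,B=0) = 1/2 ✗

No, A and B are not independent. Quantitatively, I(A;B) > 0:

H(A) = -[(1/2)·log₂(1/2) + (1/2)·log₂(1/2)]
  = 0.5000 + 0.5000
  = 1.0000 bits
H(B) = -[(1/2)·log₂(1/2) + (1/2)·log₂(1/2)]
  = 0.5000 + 0.5000
  = 1.0000 bits
H(A,B) = -[(1/2)·log₂(1/2) + (1/2)·log₂(1/2)]
  = 0.5000 + 0.5000
  = 1.0000 bits
I(A;B) = H(A) + H(B) - H(A,B) = 1.0000 + 1.0000 - 1.0000 = 1.0000 bits > 0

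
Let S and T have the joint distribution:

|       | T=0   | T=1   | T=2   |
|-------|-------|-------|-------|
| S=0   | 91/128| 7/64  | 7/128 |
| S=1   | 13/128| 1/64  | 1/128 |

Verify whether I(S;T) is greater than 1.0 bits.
Marginal P(S) (row sums):
  P(S=0) = 91/128 + 7/64 + 7/128 = 7/8
  P(S=1) = 13/128 + 1/64 + 1/128 = 1/8
Marginal P(T) (column sums):
  P(T=0) = 91/128 + 13/128 = 13/16
  P(T=1) = 7/64 + 1/64 = 1/8
  P(T=2) = 7/128 + 1/128 = 1/16

H(S) = -[(7/8)·log₂(7/8) + (1/8)·log₂(1/8)]
  = 0.1686 + 0.3750
  = 0.5436 bits
H(T) = -[(13/16)·log₂(13/16) + (1/8)·log₂(1/8) + (1/16)·log₂(1/16)]
  = 0.2434 + 0.3750 + 0.2500
  = 0.8684 bits
H(S,T) = -[(91/128)·log₂(91/128) + (7/64)·log₂(7/64) + (7/128)·log₂(7/128) + (13/128)·log₂(13/128) + (1/64)·log₂(1/64) + (1/128)·log₂(1/128)]
  = 0.3499 + 0.3492 + 0.2293 + 0.3351 + 0.0938 + 0.0547
  = 1.4120 bits

I(S;T) = H(S) + H(T) - H(S,T)
  = 0.5436 + 0.8684 - 1.4120
  = 0.0000 bits

No. I(S;T) = 0.0000 bits, which is ≤ 1.0 bits.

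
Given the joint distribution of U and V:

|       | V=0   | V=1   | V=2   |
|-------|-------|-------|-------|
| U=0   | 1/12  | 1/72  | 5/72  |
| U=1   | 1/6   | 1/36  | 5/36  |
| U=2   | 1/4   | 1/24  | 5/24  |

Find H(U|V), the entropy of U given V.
Marginal P(V) (column sums):
  P(V=0) = 1/12 + 1/6 + 1/4 = 1/2
  P(V=1) = 1/72 + 1/36 + 1/24 = 1/12
  P(V=2) = 5/72 + 5/36 + 5/24 = 5/12

H(U|V) = -Σ P(U,V)·log₂ P(U|V), where P(U|V) = P(U,V) / P(V)
  (U=0,V=0): P(U|V) = (1/12)/(1/2) = 1/6;  -(1/12)·log₂(1/6) = 0.2154
  (U=0,V=1): P(U|V) = (1/72)/(1/12) = 1/6;  -(1/72)·log₂(1/6) = 0.0359
  (U=0,V=2): P(U|V) = (5/72)/(5/12) = 1/6;  -(5/72)·log₂(1/6) = 0.1795
  (U=1,V=0): P(U|V) = (1/6)/(1/2) = 1/3;  -(1/6)·log₂(1/3) = 0.2642
  (U=1,V=1): P(U|V) = (1/36)/(1/12) = 1/3;  -(1/36)·log₂(1/3) = 0.0440
  (U=1,V=2): P(U|V) = (5/36)/(5/12) = 1/3;  -(5/36)·log₂(1/3) = 0.2201
  (U=2,V=0): P(U|V) = (1/4)/(1/2) = 1/2;  -(1/4)·log₂(1/2) = 0.2500
  (U=2,V=1): P(U|V) = (1/24)/(1/12) = 1/2;  -(1/24)·log₂(1/2) = 0.0417
  (U=2,V=2): P(U|V) = (5/24)/(5/12) = 1/2;  -(5/24)·log₂(1/2) = 0.2083
H(U|V) = 0.2154 + 0.0359 + 0.1795 + 0.2642 + 0.0440 + 0.2201 + 0.2500 + 0.0417 + 0.2083
  = 1.4591 bits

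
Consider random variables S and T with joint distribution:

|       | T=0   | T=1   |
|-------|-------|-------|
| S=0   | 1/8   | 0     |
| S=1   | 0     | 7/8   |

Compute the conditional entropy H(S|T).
Marginal P(T) (column sums):
  P(T=0) = 1/8 + 0 = 1/8
  P(T=1) = 0 + 7/8 = 7/8

H(S|T) = -Σ P(S,T)·log₂ P(S|T), where P(S|T) = P(S,T) / P(T)
  (cells with P(S,T) = 0 contribute 0)
  (S=0,T=0): P(S|T) = (1/8)/(1/8) = 1;  -(1/8)·log₂(1) = 0.0000
  (S=1,T=1): P(S|T) = (7/8)/(7/8) = 1;  -(7/8)·log₂(1) = 0.0000
H(S|T) = 0.0000 + 0.0000
  = 0.0000 bits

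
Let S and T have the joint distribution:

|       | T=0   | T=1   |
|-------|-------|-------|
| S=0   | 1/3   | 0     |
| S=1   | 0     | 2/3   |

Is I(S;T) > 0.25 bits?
Marginal P(S) (row sums):
  P(S=0) = 1/3 + 0 = 1/3
  P(S=1) = 0 + 2/3 = 2/3
Marginal P(T) (column sums):
  P(T=0) = 1/3 + 0 = 1/3
  P(T=1) = 0 + 2/3 = 2/3

H(S) = -[(1/3)·log₂(1/3) + (2/3)·log₂(2/3)]
  = 0.5283 + 0.3900
  = 0.9183 bits
H(T) = -[(1/3)·log₂(1/3) + (2/3)·log₂(2/3)]
  = 0.5283 + 0.3900
  = 0.9183 bits
H(S,T) = -[(1/3)·log₂(1/3) + (2/3)·log₂(2/3)]
  = 0.5283 + 0.3900
  = 0.9183 bits

I(S;T) = H(S) + H(T) - H(S,T)
  = 0.9183 + 0.9183 - 0.9183
  = 0.9183 bits

Yes. I(S;T) = 0.9183 bits, which is > 0.25 bits.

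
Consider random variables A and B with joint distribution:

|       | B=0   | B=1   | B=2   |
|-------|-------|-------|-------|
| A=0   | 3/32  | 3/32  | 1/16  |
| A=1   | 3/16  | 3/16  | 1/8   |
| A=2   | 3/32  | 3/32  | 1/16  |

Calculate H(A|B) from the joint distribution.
Marginal P(B) (column sums):
  P(B=0) = 3/32 + 3/16 + 3/32 = 3/8
  P(B=1) = 3/32 + 3/16 + 3/32 = 3/8
  P(B=2) = 1/16 + 1/8 + 1/16 = 1/4

H(A|B) = -Σ P(A,B)·log₂ P(A|B), where P(A|B) = P(A,B) / P(B)
  (A=0,B=0): P(A|B) = (3/32)/(3/8) = 1/4;  -(3/32)·log₂(1/4) = 0.1875
  (A=0,B=1): P(A|B) = (3/32)/(3/8) = 1/4;  -(3/32)·log₂(1/4) = 0.1875
  (A=0,B=2): P(A|B) = (1/16)/(1/4) = 1/4;  -(1/16)·log₂(1/4) = 0.1250
  (A=1,B=0): P(A|B) = (3/16)/(3/8) = 1/2;  -(3/16)·log₂(1/2) = 0.1875
  (A=1,B=1): P(A|B) = (3/16)/(3/8) = 1/2;  -(3/16)·log₂(1/2) = 0.1875
  (A=1,B=2): P(A|B) = (1/8)/(1/4) = 1/2;  -(1/8)·log₂(1/2) = 0.1250
  (A=2,B=0): P(A|B) = (3/32)/(3/8) = 1/4;  -(3/32)·log₂(1/4) = 0.1875
  (A=2,B=1): P(A|B) = (3/32)/(3/8) = 1/4;  -(3/32)·log₂(1/4) = 0.1875
  (A=2,B=2): P(A|B) = (1/16)/(1/4) = 1/4;  -(1/16)·log₂(1/4) = 0.1250
H(A|B) = 0.1875 + 0.1875 + 0.1250 + 0.1875 + 0.1875 + 0.1250 + 0.1875 + 0.1875 + 0.1250
  = 1.5000 bits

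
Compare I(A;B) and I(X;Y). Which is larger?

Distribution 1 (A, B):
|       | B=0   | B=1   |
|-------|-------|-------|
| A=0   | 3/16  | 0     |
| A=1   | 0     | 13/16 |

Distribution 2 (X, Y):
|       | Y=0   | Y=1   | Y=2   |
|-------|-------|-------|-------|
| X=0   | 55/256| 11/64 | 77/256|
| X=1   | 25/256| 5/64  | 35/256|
Distribution 1 (A, B):
Marginal P(A) (row sums):
  P(A=0) = 3/16 + 0 = 3/16
  P(A=1) = 0 + 13/16 = 13/16
Marginal P(B) (column sums):
  P(B=0) = 3/16 + 0 = 3/16
  P(B=1) = 0 + 13/16 = 13/16

H(A) = -[(3/16)·log₂(3/16) + (13/16)·log₂(13/16)]
  = 0.4528 + 0.2434
  = 0.6962 bits
H(B) = -[(3/16)·log₂(3/16) + (13/16)·log₂(13/16)]
  = 0.4528 + 0.2434
  = 0.6962 bits
H(A,B) = -[(3/16)·log₂(3/16) + (13/16)·log₂(13/16)]
  = 0.4528 + 0.2434
  = 0.6962 bits

I(A;B) = H(A) + H(B) - H(A,B)
  = 0.6962 + 0.6962 - 0.6962
  = 0.6962 bits

Distribution 2 (X, Y):
Marginal P(X) (row sums):
  P(X=0) = 55/256 + 11/64 + 77/256 = 11/16
  P(X=1) = 25/256 + 5/64 + 35/256 = 5/16
Marginal P(Y) (column sums):
  P(Y=0) = 55/256 + 25/256 = 5/16
  P(Y=1) = 11/64 + 5/64 = 1/4
  P(Y=2) = 77/256 + 35/256 = 7/16

H(X) = -[(11/16)·log₂(11/16) + (5/16)·log₂(5/16)]
  = 0.3716 + 0.5244
  = 0.8960 bits
H(Y) = -[(5/16)·log₂(5/16) + (1/4)·log₂(1/4) + (7/16)·log₂(7/16)]
  = 0.5244 + 0.5000 + 0.5218
  = 1.5462 bits
H(X,Y) = -[(55/256)·log₂(55/256) + (11/64)·log₂(11/64) + (77/256)·log₂(77/256) + (25/256)·log₂(25/256) + (5/64)·log₂(5/64) + (35/256)·log₂(35/256)]
  = 0.4767 + 0.4367 + 0.5213 + 0.3277 + 0.2873 + 0.3925
  = 2.4422 bits

I(X;Y) = H(X) + H(Y) - H(X,Y)
  = 0.8960 + 1.5462 - 2.4422
  = 0.0000 bits

I(A;B) = 0.6962 bits > I(X;Y) = 0.0000 bits, so (A, B) has the higher mutual information (stronger dependence).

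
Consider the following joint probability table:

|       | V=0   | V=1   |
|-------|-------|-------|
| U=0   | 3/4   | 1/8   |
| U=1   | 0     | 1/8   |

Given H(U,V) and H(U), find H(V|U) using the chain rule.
From the chain rule: H(U,V) = H(U) + H(V|U)
Therefore: H(V|U) = H(U,V) - H(U)

H(U,V) = -[(3/4)·log₂(3/4) + (1/8)·log₂(1/8) + (1/8)·log₂(1/8)]
  = 0.3113 + 0.3750 + 0.3750
  = 1.0613 bits
Marginal P(U) (row sums):
  P(U=0) = 3/4 + 1/8 = 7/8
  P(U=1) = 0 + 1/8 = 1/8
H(U) = -[(7/8)·log₂(7/8) + (1/8)·log₂(1/8)]
  = 0.1686 + 0.3750
  = 0.5436 bits

H(V|U) = 1.0613 - 0.5436 = 0.5177 bits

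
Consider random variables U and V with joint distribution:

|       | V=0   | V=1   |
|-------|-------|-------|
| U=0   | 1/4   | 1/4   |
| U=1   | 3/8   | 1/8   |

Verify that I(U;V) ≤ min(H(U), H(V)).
Marginal P(U) (row sums):
  P(U=0) = 1/4 + 1/4 = 1/2
  P(U=1) = 3/8 + 1/8 = 1/2
Marginal P(V) (column sums):
  P(V=0) = 1/4 + 3/8 = 5/8
  P(V=1) = 1/4 + 1/8 = 3/8

H(U) = -[(1/2)·log₂(1/2) + (1/2)·log₂(1/2)]
  = 0.5000 + 0.5000
  = 1.0000 bits
H(V) = -[(5/8)·log₂(5/8) + (3/8)·log₂(3/8)]
  = 0.4238 + 0.5306
  = 0.9544 bits
H(U,V) = -[(1/4)·log₂(1/4) + (1/4)·log₂(1/4) + (3/8)·log₂(3/8) + (1/8)·log₂(1/8)]
  = 0.5000 + 0.5000 + 0.5306 + 0.3750
  = 1.9056 bits

I(U;V) = H(U) + H(V) - H(U,V)
  = 1.0000 + 0.9544 - 1.9056
  = 0.0488 bits

min(H(U), H(V)) = min(1.0000, 0.9544) = 0.9544 bits
Since 0.0488 ≤ 0.9544, the bound is satisfied ✓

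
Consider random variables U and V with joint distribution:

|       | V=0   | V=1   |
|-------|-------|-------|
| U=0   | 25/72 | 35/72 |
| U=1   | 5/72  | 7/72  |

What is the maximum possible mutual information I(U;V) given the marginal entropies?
The upper bound on mutual information is I(U;V) ≤ min(H(U), H(V)).

Marginal P(U) (row sums):
  P(U=0) = 25/72 + 35/72 = 5/6
  P(U=1) = 5/72 + 7/72 = 1/6
Marginal P(V) (column sums):
  P(V=0) = 25/72 + 5/72 = 5/12
  P(V=1) = 35/72 + 7/72 = 7/12

H(U) = -[(5/6)·log₂(5/6) + (1/6)·log₂(1/6)]
  = 0.2192 + 0.4308
  = 0.6500 bits
H(V) = -[(5/12)·log₂(5/12) + (7/12)·log₂(7/12)]
  = 0.5263 + 0.4536
  = 0.9799 bits

Maximum possible I(U;V) = min(0.6500, 0.9799) = 0.6500 bits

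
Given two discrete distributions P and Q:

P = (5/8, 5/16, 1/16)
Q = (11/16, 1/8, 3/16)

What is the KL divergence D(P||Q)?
D(P||Q) = Σ P(i) log₂(P(i)/Q(i))
  i=0: (5/8) × log₂((5/8)/(11/16)) = (5/8) × log₂(10/11) = -0.0859
  i=1: (5/16) × log₂((5/16)/(1/8)) = (5/16) × log₂(5/2) = 0.4131
  i=2: (1/16) × log₂((1/16)/(3/16)) = (1/16) × log₂(1/3) = -0.0991
D(P||Q) = -0.0859 + 0.4131 - 0.0991
  = 0.2281 bits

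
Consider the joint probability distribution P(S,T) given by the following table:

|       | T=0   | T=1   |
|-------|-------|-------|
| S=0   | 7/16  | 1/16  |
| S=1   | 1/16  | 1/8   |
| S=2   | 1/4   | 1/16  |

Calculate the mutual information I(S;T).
Marginal P(S) (row sums):
  P(S=0) = 7/16 + 1/16 = 1/2
  P(S=1) = 1/16 + 1/8 = 3/16
  P(S=2) = 1/4 + 1/16 = 5/16
Marginal P(T) (column sums):
  P(T=0) = 7/16 + 1/16 + 1/4 = 3/4
  P(T=1) = 1/16 + 1/8 + 1/16 = 1/4

H(S) = -[(1/2)·log₂(1/2) + (3/16)·log₂(3/16) + (5/16)·log₂(5/16)]
  = 0.5000 + 0.4528 + 0.5244
  = 1.4772 bits
H(T) = -[(3/4)·log₂(3/4) + (1/4)·log₂(1/4)]
  = 0.3113 + 0.5000
  = 0.8113 bits
H(S,T) = -[(7/16)·log₂(7/16) + (1/16)·log₂(1/16) + (1/16)·log₂(1/16) + (1/8)·log₂(1/8) + (1/4)·log₂(1/4) + (1/16)·log₂(1/16)]
  = 0.5218 + 0.2500 + 0.2500 + 0.3750 + 0.5000 + 0.2500
  = 2.1468 bits

I(S;T) = H(S) + H(T) - H(S,T)
  = 1.4772 + 0.8113 - 2.1468
  = 0.1417 bits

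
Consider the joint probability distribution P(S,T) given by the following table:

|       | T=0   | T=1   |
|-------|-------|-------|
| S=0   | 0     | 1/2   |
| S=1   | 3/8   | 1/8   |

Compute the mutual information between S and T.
Marginal P(S) (row sums):
  P(S=0) = 0 + 1/2 = 1/2
  P(S=1) = 3/8 + 1/8 = 1/2
Marginal P(T) (column sums):
  P(T=0) = 0 + 3/8 = 3/8
  P(T=1) = 1/2 + 1/8 = 5/8

H(S) = -[(1/2)·log₂(1/2) + (1/2)·log₂(1/2)]
  = 0.5000 + 0.5000
  = 1.0000 bits
H(T) = -[(3/8)·log₂(3/8) + (5/8)·log₂(5/8)]
  = 0.5306 + 0.4238
  = 0.9544 bits
H(S,T) = -[(1/2)·log₂(1/2) + (3/8)·log₂(3/8) + (1/8)·log₂(1/8)]
  = 0.5000 + 0.5306 + 0.3750
  = 1.4056 bits

I(S;T) = H(S) + H(T) - H(S,T)
  = 1.0000 + 0.9544 - 1.4056
  = 0.5488 bits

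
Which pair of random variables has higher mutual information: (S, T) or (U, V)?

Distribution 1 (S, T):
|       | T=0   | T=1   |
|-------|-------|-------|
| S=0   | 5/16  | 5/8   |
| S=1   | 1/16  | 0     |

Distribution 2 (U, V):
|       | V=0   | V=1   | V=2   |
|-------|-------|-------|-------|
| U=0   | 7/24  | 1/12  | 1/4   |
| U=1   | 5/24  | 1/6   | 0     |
Distribution 1 (S, T):
Marginal P(S) (row sums):
  P(S=0) = 5/16 + 5/8 = 15/16
  P(S=1) = 1/16 + 0 = 1/16
Marginal P(T) (column sums):
  P(T=0) = 5/16 + 1/16 = 3/8
  P(T=1) = 5/8 + 0 = 5/8

H(S) = -[(15/16)·log₂(15/16) + (1/16)·log₂(1/16)]
  = 0.0873 + 0.2500
  = 0.3373 bits
H(T) = -[(3/8)·log₂(3/8) + (5/8)·log₂(5/8)]
  = 0.5306 + 0.4238
  = 0.9544 bits
H(S,T) = -[(5/16)·log₂(5/16) + (5/8)·log₂(5/8) + (1/16)·log₂(1/16)]
  = 0.5244 + 0.4238 + 0.2500
  = 1.1982 bits

I(S;T) = H(S) + H(T) - H(S,T)
  = 0.3373 + 0.9544 - 1.1982
  = 0.0935 bits

Distribution 2 (U, V):
Marginal P(U) (row sums):
  P(U=0) = 7/24 + 1/12 + 1/4 = 5/8
  P(U=1) = 5/24 + 1/6 + 0 = 3/8
Marginal P(V) (column sums):
  P(V=0) = 7/24 + 5/24 = 1/2
  P(V=1) = 1/12 + 1/6 = 1/4
  P(V=2) = 1/4 + 0 = 1/4

H(U) = -[(5/8)·log₂(5/8) + (3/8)·log₂(3/8)]
  = 0.4238 + 0.5306
  = 0.9544 bits
H(V) = -[(1/2)·log₂(1/2) + (1/4)·log₂(1/4) + (1/4)·log₂(1/4)]
  = 0.5000 + 0.5000 + 0.5000
  = 1.5000 bits
H(U,V) = -[(7/24)·log₂(7/24) + (1/12)·log₂(1/12) + (1/4)·log₂(1/4) + (5/24)·log₂(5/24) + (1/6)·log₂(1/6)]
  = 0.5185 + 0.2987 + 0.5000 + 0.4715 + 0.4308
  = 2.2195 bits

I(U;V) = H(U) + H(V) - H(U,V)
  = 0.9544 + 1.5000 - 2.2195
  = 0.2349 bits

I(U;V) = 0.2349 bits > I(S;T) = 0.0935 bits, so (U, V) has the higher mutual information (stronger dependence).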